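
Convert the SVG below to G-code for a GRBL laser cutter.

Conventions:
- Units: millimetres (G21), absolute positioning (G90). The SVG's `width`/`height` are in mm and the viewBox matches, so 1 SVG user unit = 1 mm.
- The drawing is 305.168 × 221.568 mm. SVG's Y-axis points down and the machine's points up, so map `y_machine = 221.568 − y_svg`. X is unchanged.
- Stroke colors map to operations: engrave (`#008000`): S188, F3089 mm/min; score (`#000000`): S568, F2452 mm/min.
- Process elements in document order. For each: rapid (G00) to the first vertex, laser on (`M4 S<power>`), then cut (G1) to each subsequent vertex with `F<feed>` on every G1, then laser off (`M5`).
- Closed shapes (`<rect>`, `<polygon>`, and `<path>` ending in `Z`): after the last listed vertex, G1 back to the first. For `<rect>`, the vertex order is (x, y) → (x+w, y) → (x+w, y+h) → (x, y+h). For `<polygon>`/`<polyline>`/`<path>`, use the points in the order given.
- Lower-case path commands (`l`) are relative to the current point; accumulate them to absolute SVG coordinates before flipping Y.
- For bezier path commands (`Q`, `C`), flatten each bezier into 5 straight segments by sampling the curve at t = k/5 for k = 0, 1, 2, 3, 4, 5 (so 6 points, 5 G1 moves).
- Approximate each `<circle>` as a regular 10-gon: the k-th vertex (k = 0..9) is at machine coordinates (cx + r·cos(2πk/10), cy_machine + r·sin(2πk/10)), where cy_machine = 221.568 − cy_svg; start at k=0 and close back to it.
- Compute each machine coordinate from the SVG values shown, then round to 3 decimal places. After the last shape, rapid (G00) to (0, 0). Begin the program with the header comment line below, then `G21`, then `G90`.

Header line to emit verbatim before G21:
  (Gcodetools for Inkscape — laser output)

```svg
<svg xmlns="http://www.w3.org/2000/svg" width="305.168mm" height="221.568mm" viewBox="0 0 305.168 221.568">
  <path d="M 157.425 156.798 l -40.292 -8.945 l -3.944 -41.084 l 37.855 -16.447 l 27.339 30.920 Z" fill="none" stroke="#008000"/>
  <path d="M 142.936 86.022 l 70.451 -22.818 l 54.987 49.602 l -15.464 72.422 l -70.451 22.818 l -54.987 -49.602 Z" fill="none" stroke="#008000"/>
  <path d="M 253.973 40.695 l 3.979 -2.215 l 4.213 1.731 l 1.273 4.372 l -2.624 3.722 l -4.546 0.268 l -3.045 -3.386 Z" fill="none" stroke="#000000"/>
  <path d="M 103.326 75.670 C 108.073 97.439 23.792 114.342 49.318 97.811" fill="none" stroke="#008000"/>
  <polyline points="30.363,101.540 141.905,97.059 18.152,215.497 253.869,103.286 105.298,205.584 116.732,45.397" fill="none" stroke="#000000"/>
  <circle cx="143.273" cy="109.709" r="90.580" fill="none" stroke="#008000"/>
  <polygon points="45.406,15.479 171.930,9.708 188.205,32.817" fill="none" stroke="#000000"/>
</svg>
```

viewBox `0 0 305.168 221.568` with mm width/height → 1 unit = 1 mm. Flip: y_m = 221.568 − y_svg.

**Shape 1** — `<path>` regular polygon, stroke `#008000` → engrave (S188, F3089). Machine vertices: (157.425,64.770) → (117.133,73.715) → (113.189,114.799) → (151.044,131.246) → (178.383,100.326) → (157.425,64.770). Closed: final G1 returns to the first vertex.

**Shape 2** — `<path>` regular polygon, stroke `#008000` → engrave (S188, F3089). Machine vertices: (142.936,135.546) → (213.387,158.364) → (268.374,108.762) → (252.910,36.340) → (182.459,13.522) → (127.472,63.124) → (142.936,135.546). Closed: final G1 returns to the first vertex.

**Shape 3** — `<path>` regular polygon, stroke `#000000` → score (S568, F2452). Machine vertices: (253.973,180.873) → (257.952,183.088) → (262.165,181.357) → (263.438,176.985) → (260.814,173.263) → (256.268,172.995) → (253.223,176.381) → (253.973,180.873). Closed: final G1 returns to the first vertex.

**Shape 4** — `<path>` cubic bezier, stroke `#008000` → engrave (S188, F3089). Control points (SVG): P0=(103.326,75.670), P1=(108.073,97.439), P2=(23.792,114.342), P3=(49.318,97.811); sampled at t=k/5. Machine vertices: (103.326,145.898) → (97.082,133.649) → (79.014,123.939) → (58.669,118.140) → (45.589,117.622) → (49.318,123.757). Open path.

**Shape 5** — `<polyline>` open polyline, stroke `#000000` → score (S568, F2452). Machine vertices: (30.363,120.028) → (141.905,124.509) → (18.152,6.071) → (253.869,118.282) → (105.298,15.984) → (116.732,176.171). Open path.

**Shape 6** — `<circle>` circle, stroke `#008000` → engrave (S188, F3089). Machine vertices: (233.853,111.859) → (216.554,165.101) → (171.264,198.006) → (115.282,198.006) → (69.992,165.101) → (52.693,111.859) → (69.992,58.617) → (115.282,25.712) → (171.264,25.712) → (216.554,58.617) → (233.853,111.859). Closed: final G1 returns to the first vertex.

**Shape 7** — `<polygon>` closed polygon, stroke `#000000` → score (S568, F2452). Machine vertices: (45.406,206.089) → (171.930,211.860) → (188.205,188.751) → (45.406,206.089). Closed: final G1 returns to the first vertex.

(Gcodetools for Inkscape — laser output)
G21
G90
G00 X157.425 Y64.770
M4 S188
G1 X117.133 Y73.715 F3089
G1 X113.189 Y114.799 F3089
G1 X151.044 Y131.246 F3089
G1 X178.383 Y100.326 F3089
G1 X157.425 Y64.770 F3089
M5
G00 X142.936 Y135.546
M4 S188
G1 X213.387 Y158.364 F3089
G1 X268.374 Y108.762 F3089
G1 X252.910 Y36.340 F3089
G1 X182.459 Y13.522 F3089
G1 X127.472 Y63.124 F3089
G1 X142.936 Y135.546 F3089
M5
G00 X253.973 Y180.873
M4 S568
G1 X257.952 Y183.088 F2452
G1 X262.165 Y181.357 F2452
G1 X263.438 Y176.985 F2452
G1 X260.814 Y173.263 F2452
G1 X256.268 Y172.995 F2452
G1 X253.223 Y176.381 F2452
G1 X253.973 Y180.873 F2452
M5
G00 X103.326 Y145.898
M4 S188
G1 X97.082 Y133.649 F3089
G1 X79.014 Y123.939 F3089
G1 X58.669 Y118.140 F3089
G1 X45.589 Y117.622 F3089
G1 X49.318 Y123.757 F3089
M5
G00 X30.363 Y120.028
M4 S568
G1 X141.905 Y124.509 F2452
G1 X18.152 Y6.071 F2452
G1 X253.869 Y118.282 F2452
G1 X105.298 Y15.984 F2452
G1 X116.732 Y176.171 F2452
M5
G00 X233.853 Y111.859
M4 S188
G1 X216.554 Y165.101 F3089
G1 X171.264 Y198.006 F3089
G1 X115.282 Y198.006 F3089
G1 X69.992 Y165.101 F3089
G1 X52.693 Y111.859 F3089
G1 X69.992 Y58.617 F3089
G1 X115.282 Y25.712 F3089
G1 X171.264 Y25.712 F3089
G1 X216.554 Y58.617 F3089
G1 X233.853 Y111.859 F3089
M5
G00 X45.406 Y206.089
M4 S568
G1 X171.930 Y211.860 F2452
G1 X188.205 Y188.751 F2452
G1 X45.406 Y206.089 F2452
M5
G00 X0.000 Y0.000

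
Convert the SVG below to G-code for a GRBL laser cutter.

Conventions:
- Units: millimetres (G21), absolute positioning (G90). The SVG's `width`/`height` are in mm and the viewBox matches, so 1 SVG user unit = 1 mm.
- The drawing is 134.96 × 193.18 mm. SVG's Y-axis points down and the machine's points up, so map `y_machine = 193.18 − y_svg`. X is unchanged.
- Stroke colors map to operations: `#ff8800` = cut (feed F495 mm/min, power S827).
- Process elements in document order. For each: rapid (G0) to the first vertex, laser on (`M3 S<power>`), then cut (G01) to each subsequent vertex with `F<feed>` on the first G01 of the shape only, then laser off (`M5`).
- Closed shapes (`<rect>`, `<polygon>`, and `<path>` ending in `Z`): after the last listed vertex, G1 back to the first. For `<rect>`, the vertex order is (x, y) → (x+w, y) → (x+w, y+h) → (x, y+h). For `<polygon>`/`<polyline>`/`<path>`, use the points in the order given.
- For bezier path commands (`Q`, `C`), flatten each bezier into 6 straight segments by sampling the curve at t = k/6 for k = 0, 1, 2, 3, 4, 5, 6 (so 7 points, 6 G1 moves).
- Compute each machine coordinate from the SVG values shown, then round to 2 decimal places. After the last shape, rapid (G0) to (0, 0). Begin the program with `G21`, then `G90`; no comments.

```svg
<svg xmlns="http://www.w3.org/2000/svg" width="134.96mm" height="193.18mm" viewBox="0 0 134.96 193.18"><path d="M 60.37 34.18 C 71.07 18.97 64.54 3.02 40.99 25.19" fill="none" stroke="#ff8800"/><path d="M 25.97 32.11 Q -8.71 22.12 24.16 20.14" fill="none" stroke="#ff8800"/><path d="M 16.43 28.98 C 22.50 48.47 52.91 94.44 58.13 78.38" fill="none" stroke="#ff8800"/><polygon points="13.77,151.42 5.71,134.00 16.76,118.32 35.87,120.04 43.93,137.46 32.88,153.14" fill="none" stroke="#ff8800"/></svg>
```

G21
G90
G0 X60.37 Y159.00
M3 S827
G01 X64.29 Y166.49 F495
G01 X65.33 Y173.02
G01 X63.52 Y177.51
G01 X58.86 Y178.89
G01 X51.35 Y176.08
G01 X40.99 Y167.99
M5
G0 X25.97 Y161.07
M3 S827
G01 X16.29 Y164.18 F495
G01 X10.36 Y166.84
G01 X8.18 Y169.06
G01 X9.75 Y170.83
G01 X15.08 Y172.16
G01 X24.16 Y173.04
M5
G0 X16.43 Y164.20
M3 S827
G01 X21.26 Y152.66 F495
G01 X28.78 Y139.16
G01 X37.60 Y126.17
G01 X46.35 Y116.14
G01 X53.65 Y111.53
G01 X58.13 Y114.80
M5
G0 X13.77 Y41.76
M3 S827
G01 X5.71 Y59.18 F495
G01 X16.76 Y74.86
G01 X35.87 Y73.14
G01 X43.93 Y55.72
G01 X32.88 Y40.04
G01 X13.77 Y41.76
M5
G0 X0.00 Y0.00

Since the viewBox matches the mm dimensions, user units are millimetres directly. The only transform is the Y-flip y_m = 193.18 − y_svg.

Shape 1 is a cubic bezier drawn with `<path>`. Its stroke #ff8800 means cut at S827, F495. After flipping Y the toolpath is (60.37,159.00) → (64.29,166.49) → (65.33,173.02) → (63.52,177.51) → (58.86,178.89) → (51.35,176.08) → (40.99,167.99).

Shape 2 is a quadratic bezier drawn with `<path>`. Its stroke #ff8800 means cut at S827, F495. After flipping Y the toolpath is (25.97,161.07) → (16.29,164.18) → (10.36,166.84) → (8.18,169.06) → (9.75,170.83) → (15.08,172.16) → (24.16,173.04).

Shape 3 is a cubic bezier drawn with `<path>`. Its stroke #ff8800 means cut at S827, F495. After flipping Y the toolpath is (16.43,164.20) → (21.26,152.66) → (28.78,139.16) → (37.60,126.17) → (46.35,116.14) → (53.65,111.53) → (58.13,114.80).

Shape 4 is a regular polygon drawn with `<polygon>`. Its stroke #ff8800 means cut at S827, F495. After flipping Y the toolpath is (13.77,41.76) → (5.71,59.18) → (16.76,74.86) → (35.87,73.14) → (43.93,55.72) → (32.88,40.04) → (13.77,41.76), returning to the start.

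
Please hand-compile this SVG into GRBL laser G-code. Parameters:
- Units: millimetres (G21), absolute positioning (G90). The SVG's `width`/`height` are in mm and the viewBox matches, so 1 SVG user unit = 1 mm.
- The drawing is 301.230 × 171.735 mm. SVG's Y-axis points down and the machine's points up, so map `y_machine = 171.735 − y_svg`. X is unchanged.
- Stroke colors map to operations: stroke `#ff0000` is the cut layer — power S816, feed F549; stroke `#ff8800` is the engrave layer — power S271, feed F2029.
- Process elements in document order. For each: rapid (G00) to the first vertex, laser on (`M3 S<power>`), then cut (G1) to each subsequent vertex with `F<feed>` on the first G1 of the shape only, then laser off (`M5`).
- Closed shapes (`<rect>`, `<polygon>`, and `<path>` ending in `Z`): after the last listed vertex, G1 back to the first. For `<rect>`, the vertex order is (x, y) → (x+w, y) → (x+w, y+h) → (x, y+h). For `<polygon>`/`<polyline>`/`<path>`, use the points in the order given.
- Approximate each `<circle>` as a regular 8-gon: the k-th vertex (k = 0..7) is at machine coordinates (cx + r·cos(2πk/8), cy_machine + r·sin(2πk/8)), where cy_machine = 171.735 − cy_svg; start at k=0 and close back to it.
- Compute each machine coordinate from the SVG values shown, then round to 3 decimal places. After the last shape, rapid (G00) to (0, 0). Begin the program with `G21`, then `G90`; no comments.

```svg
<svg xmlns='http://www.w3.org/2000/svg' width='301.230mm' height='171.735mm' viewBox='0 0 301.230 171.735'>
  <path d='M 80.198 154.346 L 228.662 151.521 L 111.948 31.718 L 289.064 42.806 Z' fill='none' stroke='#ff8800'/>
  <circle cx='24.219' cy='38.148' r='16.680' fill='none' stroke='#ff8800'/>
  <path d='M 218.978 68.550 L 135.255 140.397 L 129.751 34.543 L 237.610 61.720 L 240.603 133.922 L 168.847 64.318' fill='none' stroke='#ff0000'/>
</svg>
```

Since the viewBox matches the mm dimensions, user units are millimetres directly. The only transform is the Y-flip y_m = 171.735 − y_svg.

Shape 1 is a closed polygon drawn with `<path>`. Its stroke #ff8800 means engrave at S271, F2029. After flipping Y the toolpath is (80.198,17.389) → (228.662,20.214) → (111.948,140.017) → (289.064,128.929) → (80.198,17.389), returning to the start.

Shape 2 is a circle drawn with `<circle>`. Its stroke #ff8800 means engrave at S271, F2029. After flipping Y the toolpath is (40.899,133.587) → (36.014,145.382) → (24.219,150.267) → (12.424,145.382) → (7.539,133.587) → (12.424,121.792) → (24.219,116.907) → (36.014,121.792) → (40.899,133.587), returning to the start.

Shape 3 is a open polyline drawn with `<path>`. Its stroke #ff0000 means cut at S816, F549. After flipping Y the toolpath is (218.978,103.185) → (135.255,31.338) → (129.751,137.192) → (237.610,110.015) → (240.603,37.813) → (168.847,107.417).

G21
G90
G00 X80.198 Y17.389
M3 S271
G1 X228.662 Y20.214 F2029
G1 X111.948 Y140.017
G1 X289.064 Y128.929
G1 X80.198 Y17.389
M5
G00 X40.899 Y133.587
M3 S271
G1 X36.014 Y145.382 F2029
G1 X24.219 Y150.267
G1 X12.424 Y145.382
G1 X7.539 Y133.587
G1 X12.424 Y121.792
G1 X24.219 Y116.907
G1 X36.014 Y121.792
G1 X40.899 Y133.587
M5
G00 X218.978 Y103.185
M3 S816
G1 X135.255 Y31.338 F549
G1 X129.751 Y137.192
G1 X237.610 Y110.015
G1 X240.603 Y37.813
G1 X168.847 Y107.417
M5
G00 X0.000 Y0.000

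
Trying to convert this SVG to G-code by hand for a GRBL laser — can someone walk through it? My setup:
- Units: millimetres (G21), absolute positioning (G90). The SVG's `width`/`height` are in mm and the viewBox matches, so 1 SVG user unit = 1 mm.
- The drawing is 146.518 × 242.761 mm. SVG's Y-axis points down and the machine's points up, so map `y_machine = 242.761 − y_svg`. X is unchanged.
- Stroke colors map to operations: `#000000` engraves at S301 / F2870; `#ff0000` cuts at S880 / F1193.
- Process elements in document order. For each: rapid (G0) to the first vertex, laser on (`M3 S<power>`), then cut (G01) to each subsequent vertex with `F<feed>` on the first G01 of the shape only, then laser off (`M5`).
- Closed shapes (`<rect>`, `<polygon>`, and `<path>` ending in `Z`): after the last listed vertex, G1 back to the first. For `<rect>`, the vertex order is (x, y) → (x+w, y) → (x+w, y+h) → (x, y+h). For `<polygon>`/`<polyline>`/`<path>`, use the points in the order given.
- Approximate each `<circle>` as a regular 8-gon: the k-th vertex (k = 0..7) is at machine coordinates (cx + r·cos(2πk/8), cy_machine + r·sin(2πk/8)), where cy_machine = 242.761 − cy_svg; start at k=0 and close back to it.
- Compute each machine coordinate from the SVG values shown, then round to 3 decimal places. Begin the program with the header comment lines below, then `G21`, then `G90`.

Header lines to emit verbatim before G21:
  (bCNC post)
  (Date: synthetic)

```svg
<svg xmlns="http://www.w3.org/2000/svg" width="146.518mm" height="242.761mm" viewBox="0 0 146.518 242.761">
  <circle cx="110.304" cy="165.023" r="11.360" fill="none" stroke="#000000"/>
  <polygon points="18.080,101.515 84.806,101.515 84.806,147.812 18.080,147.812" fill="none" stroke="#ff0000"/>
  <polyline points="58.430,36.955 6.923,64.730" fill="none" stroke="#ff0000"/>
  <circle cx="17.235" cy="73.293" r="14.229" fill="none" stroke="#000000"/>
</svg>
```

viewBox `0 0 146.518 242.761` with mm width/height → 1 unit = 1 mm. Flip: y_m = 242.761 − y_svg.

**Shape 1** — `<circle>` circle, stroke `#000000` → engrave (S301, F2870). Machine vertices: (121.664,77.738) → (118.337,85.771) → (110.304,89.098) → (102.271,85.771) → (98.944,77.738) → (102.271,69.705) → (110.304,66.378) → (118.337,69.705) → (121.664,77.738). Closed: final G1 returns to the first vertex.

**Shape 2** — `<polygon>` rectangle, stroke `#ff0000` → cut (S880, F1193). Machine vertices: (18.080,141.246) → (84.806,141.246) → (84.806,94.949) → (18.080,94.949) → (18.080,141.246). Closed: final G1 returns to the first vertex.

**Shape 3** — `<polyline>` line segment, stroke `#ff0000` → cut (S880, F1193). Machine vertices: (58.430,205.806) → (6.923,178.031). Open path.

**Shape 4** — `<circle>` circle, stroke `#000000` → engrave (S301, F2870). Machine vertices: (31.464,169.468) → (27.296,179.529) → (17.235,183.697) → (7.174,179.529) → (3.006,169.468) → (7.174,159.407) → (17.235,155.239) → (27.296,159.407) → (31.464,169.468). Closed: final G1 returns to the first vertex.

(bCNC post)
(Date: synthetic)
G21
G90
G0 X121.664 Y77.738
M3 S301
G01 X118.337 Y85.771 F2870
G01 X110.304 Y89.098
G01 X102.271 Y85.771
G01 X98.944 Y77.738
G01 X102.271 Y69.705
G01 X110.304 Y66.378
G01 X118.337 Y69.705
G01 X121.664 Y77.738
M5
G0 X18.080 Y141.246
M3 S880
G01 X84.806 Y141.246 F1193
G01 X84.806 Y94.949
G01 X18.080 Y94.949
G01 X18.080 Y141.246
M5
G0 X58.430 Y205.806
M3 S880
G01 X6.923 Y178.031 F1193
M5
G0 X31.464 Y169.468
M3 S301
G01 X27.296 Y179.529 F2870
G01 X17.235 Y183.697
G01 X7.174 Y179.529
G01 X3.006 Y169.468
G01 X7.174 Y159.407
G01 X17.235 Y155.239
G01 X27.296 Y159.407
G01 X31.464 Y169.468
M5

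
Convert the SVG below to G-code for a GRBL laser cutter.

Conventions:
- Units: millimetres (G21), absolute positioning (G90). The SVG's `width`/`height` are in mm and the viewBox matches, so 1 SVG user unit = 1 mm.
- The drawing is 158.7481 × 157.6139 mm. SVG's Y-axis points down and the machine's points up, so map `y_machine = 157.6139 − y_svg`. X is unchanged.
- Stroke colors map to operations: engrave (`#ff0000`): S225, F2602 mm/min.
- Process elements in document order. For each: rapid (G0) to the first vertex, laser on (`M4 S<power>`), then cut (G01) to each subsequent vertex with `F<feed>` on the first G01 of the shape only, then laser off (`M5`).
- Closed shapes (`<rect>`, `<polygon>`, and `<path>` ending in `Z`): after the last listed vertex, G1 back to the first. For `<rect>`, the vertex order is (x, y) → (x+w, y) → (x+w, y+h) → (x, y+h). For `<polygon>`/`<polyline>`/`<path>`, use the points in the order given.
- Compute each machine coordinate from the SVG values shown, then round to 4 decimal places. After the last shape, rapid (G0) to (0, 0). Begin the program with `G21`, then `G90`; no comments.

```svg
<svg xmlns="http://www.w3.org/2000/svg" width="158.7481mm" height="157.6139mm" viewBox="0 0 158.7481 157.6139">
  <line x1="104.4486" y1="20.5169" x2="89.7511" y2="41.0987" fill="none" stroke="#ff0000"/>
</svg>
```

G21
G90
G0 X104.4486 Y137.0970
M4 S225
G01 X89.7511 Y116.5152 F2602
M5
G0 X0.0000 Y0.0000

viewBox `0 0 158.7481 157.6139` with mm width/height → 1 unit = 1 mm. Flip: y_m = 157.6139 − y_svg.

**Shape 1** — `<line>` line segment, stroke `#ff0000` → engrave (S225, F2602). Machine vertices: (104.4486,137.0970) → (89.7511,116.5152). Open path.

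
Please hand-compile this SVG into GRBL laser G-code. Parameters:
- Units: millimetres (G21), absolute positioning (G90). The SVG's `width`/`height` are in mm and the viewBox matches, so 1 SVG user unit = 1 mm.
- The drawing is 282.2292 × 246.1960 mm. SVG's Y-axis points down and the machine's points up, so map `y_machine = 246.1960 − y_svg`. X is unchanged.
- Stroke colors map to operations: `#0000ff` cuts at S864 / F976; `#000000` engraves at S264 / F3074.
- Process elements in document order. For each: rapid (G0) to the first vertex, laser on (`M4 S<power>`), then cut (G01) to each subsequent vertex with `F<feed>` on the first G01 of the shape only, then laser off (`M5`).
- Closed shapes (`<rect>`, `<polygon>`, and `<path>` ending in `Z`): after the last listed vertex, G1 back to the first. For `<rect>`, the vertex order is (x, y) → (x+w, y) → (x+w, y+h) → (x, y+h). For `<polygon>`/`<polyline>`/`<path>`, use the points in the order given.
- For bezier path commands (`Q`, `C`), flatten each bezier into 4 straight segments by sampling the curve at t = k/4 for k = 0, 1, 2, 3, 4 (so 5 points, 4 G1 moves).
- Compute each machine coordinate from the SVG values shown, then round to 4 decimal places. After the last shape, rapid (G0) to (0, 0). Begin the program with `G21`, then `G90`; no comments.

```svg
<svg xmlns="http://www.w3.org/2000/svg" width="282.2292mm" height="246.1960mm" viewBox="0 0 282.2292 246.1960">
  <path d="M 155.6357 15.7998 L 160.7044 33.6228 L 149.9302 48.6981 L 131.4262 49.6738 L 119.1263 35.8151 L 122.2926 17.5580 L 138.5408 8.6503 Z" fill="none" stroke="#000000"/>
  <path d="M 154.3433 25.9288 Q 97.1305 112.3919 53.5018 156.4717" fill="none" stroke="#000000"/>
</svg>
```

1 u = 1 mm; y_m = 246.1960 − y.

[1] `<path>` regular polygon, #000000→engrave S264 F3074: (155.6357,230.3962) → (160.7044,212.5732) → (149.9302,197.4979) → (131.4262,196.5222) → (119.1263,210.3809) → (122.2926,228.6380) → (138.5408,237.5457) → (155.6357,230.3962) (closed)

[2] `<path>` quadratic bezier, #000000→engrave S264 F3074: (154.3433,220.2672) → (126.5859,179.6846) → (100.5265,144.3999) → (76.1652,114.4132) → (53.5018,89.7243)

G21
G90
G0 X155.6357 Y230.3962
M4 S264
G01 X160.7044 Y212.5732 F3074
G01 X149.9302 Y197.4979
G01 X131.4262 Y196.5222
G01 X119.1263 Y210.3809
G01 X122.2926 Y228.6380
G01 X138.5408 Y237.5457
G01 X155.6357 Y230.3962
M5
G0 X154.3433 Y220.2672
M4 S264
G01 X126.5859 Y179.6846 F3074
G01 X100.5265 Y144.3999
G01 X76.1652 Y114.4132
G01 X53.5018 Y89.7243
M5
G0 X0.0000 Y0.0000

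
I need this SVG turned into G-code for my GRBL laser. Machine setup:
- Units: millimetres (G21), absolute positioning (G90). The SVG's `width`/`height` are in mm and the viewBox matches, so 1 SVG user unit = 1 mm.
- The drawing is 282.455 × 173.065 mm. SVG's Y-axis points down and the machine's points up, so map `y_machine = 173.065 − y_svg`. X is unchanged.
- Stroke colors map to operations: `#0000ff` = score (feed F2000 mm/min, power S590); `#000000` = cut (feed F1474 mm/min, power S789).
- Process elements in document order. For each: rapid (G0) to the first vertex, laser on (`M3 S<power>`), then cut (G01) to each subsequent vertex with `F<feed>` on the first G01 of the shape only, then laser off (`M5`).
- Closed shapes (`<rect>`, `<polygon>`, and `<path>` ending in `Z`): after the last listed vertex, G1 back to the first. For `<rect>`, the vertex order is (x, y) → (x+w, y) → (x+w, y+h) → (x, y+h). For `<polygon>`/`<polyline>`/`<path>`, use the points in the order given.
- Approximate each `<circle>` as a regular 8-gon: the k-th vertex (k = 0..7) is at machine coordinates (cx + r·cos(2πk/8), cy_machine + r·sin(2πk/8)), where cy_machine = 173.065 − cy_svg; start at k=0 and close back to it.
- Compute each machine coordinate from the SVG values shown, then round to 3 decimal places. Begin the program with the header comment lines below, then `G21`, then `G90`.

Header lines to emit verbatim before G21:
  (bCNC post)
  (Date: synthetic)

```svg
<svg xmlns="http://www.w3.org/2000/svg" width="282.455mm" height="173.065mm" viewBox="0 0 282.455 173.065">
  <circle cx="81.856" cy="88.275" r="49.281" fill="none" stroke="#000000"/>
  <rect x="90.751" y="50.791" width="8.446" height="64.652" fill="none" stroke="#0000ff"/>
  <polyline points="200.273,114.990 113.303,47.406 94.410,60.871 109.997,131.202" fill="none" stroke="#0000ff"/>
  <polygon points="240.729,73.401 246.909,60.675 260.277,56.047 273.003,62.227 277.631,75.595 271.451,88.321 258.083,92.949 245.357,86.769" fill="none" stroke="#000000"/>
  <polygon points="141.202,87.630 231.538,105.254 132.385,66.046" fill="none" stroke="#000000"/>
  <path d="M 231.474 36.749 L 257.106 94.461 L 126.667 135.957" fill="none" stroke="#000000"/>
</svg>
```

(bCNC post)
(Date: synthetic)
G21
G90
G0 X131.137 Y84.790
M3 S789
G01 X116.703 Y119.637 F1474
G01 X81.856 Y134.071
G01 X47.009 Y119.637
G01 X32.575 Y84.790
G01 X47.009 Y49.943
G01 X81.856 Y35.509
G01 X116.703 Y49.943
G01 X131.137 Y84.790
M5
G0 X90.751 Y122.274
M3 S590
G01 X99.197 Y122.274 F2000
G01 X99.197 Y57.622
G01 X90.751 Y57.622
G01 X90.751 Y122.274
M5
G0 X200.273 Y58.075
M3 S590
G01 X113.303 Y125.659 F2000
G01 X94.410 Y112.194
G01 X109.997 Y41.863
M5
G0 X240.729 Y99.664
M3 S789
G01 X246.909 Y112.390 F1474
G01 X260.277 Y117.018
G01 X273.003 Y110.838
G01 X277.631 Y97.470
G01 X271.451 Y84.744
G01 X258.083 Y80.116
G01 X245.357 Y86.296
G01 X240.729 Y99.664
M5
G0 X141.202 Y85.435
M3 S789
G01 X231.538 Y67.811 F1474
G01 X132.385 Y107.019
G01 X141.202 Y85.435
M5
G0 X231.474 Y136.316
M3 S789
G01 X257.106 Y78.604 F1474
G01 X126.667 Y37.108
M5

1 u = 1 mm; y_m = 173.065 − y.

[1] `<circle>` circle, #000000→cut S789 F1474: (131.137,84.790) → (116.703,119.637) → (81.856,134.071) → (47.009,119.637) → (32.575,84.790) → (47.009,49.943) → (81.856,35.509) → (116.703,49.943) → (131.137,84.790) (closed)

[2] `<rect>` rectangle, #0000ff→score S590 F2000: (90.751,122.274) → (99.197,122.274) → (99.197,57.622) → (90.751,57.622) → (90.751,122.274) (closed)

[3] `<polyline>` open polyline, #0000ff→score S590 F2000: (200.273,58.075) → (113.303,125.659) → (94.410,112.194) → (109.997,41.863)

[4] `<polygon>` regular polygon, #000000→cut S789 F1474: (240.729,99.664) → (246.909,112.390) → (260.277,117.018) → (273.003,110.838) → (277.631,97.470) → (271.451,84.744) → (258.083,80.116) → (245.357,86.296) → (240.729,99.664) (closed)

[5] `<polygon>` closed polygon, #000000→cut S789 F1474: (141.202,85.435) → (231.538,67.811) → (132.385,107.019) → (141.202,85.435) (closed)

[6] `<path>` open polyline, #000000→cut S789 F1474: (231.474,136.316) → (257.106,78.604) → (126.667,37.108)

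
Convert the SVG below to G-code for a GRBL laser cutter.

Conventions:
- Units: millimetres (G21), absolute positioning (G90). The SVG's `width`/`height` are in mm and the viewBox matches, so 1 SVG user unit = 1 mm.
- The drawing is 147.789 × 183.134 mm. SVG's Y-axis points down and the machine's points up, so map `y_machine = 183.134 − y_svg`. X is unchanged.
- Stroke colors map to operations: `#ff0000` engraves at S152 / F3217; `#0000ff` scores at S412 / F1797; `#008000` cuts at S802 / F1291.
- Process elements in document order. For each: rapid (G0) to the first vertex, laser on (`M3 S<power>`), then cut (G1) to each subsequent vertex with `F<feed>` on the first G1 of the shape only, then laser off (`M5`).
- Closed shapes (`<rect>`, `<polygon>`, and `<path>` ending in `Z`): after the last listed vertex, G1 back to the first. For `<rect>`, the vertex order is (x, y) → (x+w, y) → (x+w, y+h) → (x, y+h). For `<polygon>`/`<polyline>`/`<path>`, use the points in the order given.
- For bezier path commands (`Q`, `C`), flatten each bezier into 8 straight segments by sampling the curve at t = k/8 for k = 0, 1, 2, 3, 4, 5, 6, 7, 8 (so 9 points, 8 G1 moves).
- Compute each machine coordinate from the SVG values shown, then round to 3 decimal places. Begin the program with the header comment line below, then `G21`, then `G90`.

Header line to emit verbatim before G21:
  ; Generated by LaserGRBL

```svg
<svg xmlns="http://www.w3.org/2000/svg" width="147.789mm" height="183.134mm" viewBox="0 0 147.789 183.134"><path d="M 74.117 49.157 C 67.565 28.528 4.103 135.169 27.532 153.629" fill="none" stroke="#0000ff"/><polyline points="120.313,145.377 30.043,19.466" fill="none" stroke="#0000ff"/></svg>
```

1 u = 1 mm; y_m = 183.134 − y.

[1] `<path>` cubic bezier, #0000ff→score S412 F1797: (74.117,133.977) → (69.273,136.168) → (60.779,128.952) → (50.320,114.854) → (39.582,96.399) → (30.248,76.112) → (24.005,56.518) → (22.538,40.140) → (27.532,29.505)

[2] `<polyline>` line segment, #0000ff→score S412 F1797: (120.313,37.757) → (30.043,163.668)

; Generated by LaserGRBL
G21
G90
G0 X74.117 Y133.977
M3 S412
G1 X69.273 Y136.168 F1797
G1 X60.779 Y128.952
G1 X50.320 Y114.854
G1 X39.582 Y96.399
G1 X30.248 Y76.112
G1 X24.005 Y56.518
G1 X22.538 Y40.140
G1 X27.532 Y29.505
M5
G0 X120.313 Y37.757
M3 S412
G1 X30.043 Y163.668 F1797
M5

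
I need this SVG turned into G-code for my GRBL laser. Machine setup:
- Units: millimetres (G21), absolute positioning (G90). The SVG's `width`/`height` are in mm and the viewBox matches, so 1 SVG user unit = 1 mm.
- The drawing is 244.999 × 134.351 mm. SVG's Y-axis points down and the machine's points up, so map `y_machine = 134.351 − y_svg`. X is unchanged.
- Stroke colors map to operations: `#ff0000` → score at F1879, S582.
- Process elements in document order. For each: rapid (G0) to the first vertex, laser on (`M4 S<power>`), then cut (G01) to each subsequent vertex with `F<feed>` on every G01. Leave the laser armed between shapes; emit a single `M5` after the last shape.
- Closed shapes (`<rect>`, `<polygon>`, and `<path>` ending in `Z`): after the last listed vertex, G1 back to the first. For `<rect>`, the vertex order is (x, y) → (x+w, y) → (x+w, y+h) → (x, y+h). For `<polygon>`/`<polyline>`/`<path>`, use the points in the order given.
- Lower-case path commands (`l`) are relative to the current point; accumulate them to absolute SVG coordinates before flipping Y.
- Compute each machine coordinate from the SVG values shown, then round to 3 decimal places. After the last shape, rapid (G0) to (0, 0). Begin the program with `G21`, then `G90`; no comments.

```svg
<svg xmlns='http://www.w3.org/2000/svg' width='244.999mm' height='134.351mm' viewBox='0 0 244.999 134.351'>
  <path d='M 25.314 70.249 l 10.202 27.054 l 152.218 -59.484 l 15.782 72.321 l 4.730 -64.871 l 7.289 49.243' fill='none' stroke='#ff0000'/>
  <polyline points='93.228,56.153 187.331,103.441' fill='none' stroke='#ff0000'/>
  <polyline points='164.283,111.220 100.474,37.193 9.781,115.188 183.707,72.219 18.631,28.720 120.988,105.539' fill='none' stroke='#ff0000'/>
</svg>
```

Since the viewBox matches the mm dimensions, user units are millimetres directly. The only transform is the Y-flip y_m = 134.351 − y_svg.

Shape 1 is a open polyline drawn with `<path>`. Its stroke #ff0000 means score at S582, F1879. After flipping Y the toolpath is (25.314,64.102) → (35.516,37.048) → (187.734,96.532) → (203.516,24.211) → (208.246,89.082) → (215.535,39.839).

Shape 2 is a line segment drawn with `<polyline>`. Its stroke #ff0000 means score at S582, F1879. After flipping Y the toolpath is (93.228,78.198) → (187.331,30.910).

Shape 3 is a open polyline drawn with `<polyline>`. Its stroke #ff0000 means score at S582, F1879. After flipping Y the toolpath is (164.283,23.131) → (100.474,97.158) → (9.781,19.163) → (183.707,62.132) → (18.631,105.631) → (120.988,28.812).

G21
G90
G0 X25.314 Y64.102
M4 S582
G01 X35.516 Y37.048 F1879
G01 X187.734 Y96.532 F1879
G01 X203.516 Y24.211 F1879
G01 X208.246 Y89.082 F1879
G01 X215.535 Y39.839 F1879
G0 X93.228 Y78.198
M4 S582
G01 X187.331 Y30.910 F1879
G0 X164.283 Y23.131
M4 S582
G01 X100.474 Y97.158 F1879
G01 X9.781 Y19.163 F1879
G01 X183.707 Y62.132 F1879
G01 X18.631 Y105.631 F1879
G01 X120.988 Y28.812 F1879
M5
G0 X0.000 Y0.000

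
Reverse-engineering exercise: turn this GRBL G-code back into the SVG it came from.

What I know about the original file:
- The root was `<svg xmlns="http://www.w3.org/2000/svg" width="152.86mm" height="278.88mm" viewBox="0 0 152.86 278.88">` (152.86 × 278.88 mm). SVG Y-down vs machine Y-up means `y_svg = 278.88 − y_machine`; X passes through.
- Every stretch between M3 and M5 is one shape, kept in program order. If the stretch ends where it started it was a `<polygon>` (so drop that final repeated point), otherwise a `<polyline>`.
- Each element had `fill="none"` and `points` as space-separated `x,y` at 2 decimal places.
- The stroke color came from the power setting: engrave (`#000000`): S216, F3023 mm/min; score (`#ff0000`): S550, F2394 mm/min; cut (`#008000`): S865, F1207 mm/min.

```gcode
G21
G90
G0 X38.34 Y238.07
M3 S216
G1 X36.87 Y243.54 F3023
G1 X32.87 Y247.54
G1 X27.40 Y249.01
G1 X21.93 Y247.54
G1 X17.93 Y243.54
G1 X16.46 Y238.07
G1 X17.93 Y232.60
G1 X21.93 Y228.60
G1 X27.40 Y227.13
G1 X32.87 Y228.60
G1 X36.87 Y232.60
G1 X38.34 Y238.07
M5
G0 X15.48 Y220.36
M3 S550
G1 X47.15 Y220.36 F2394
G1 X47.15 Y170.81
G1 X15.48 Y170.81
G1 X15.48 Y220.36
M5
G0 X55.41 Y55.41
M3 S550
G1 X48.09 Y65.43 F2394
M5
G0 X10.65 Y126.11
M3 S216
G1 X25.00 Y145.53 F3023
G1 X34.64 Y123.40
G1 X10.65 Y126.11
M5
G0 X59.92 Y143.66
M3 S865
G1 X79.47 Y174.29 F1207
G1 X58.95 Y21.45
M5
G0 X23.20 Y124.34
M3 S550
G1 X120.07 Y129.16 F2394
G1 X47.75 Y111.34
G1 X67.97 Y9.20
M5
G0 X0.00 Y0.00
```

Each laser-on run becomes one SVG element. Flip Y back into SVG space with y_svg = 278.88 − y_machine.

Run 1: S216 ⇒ engrave layer `#000000`. The run returns to its start, so emit a `<polygon>` with points (Y-flipped): 38.34,40.81 36.87,35.34 32.87,31.34 27.40,29.87 21.93,31.34 17.93,35.34 16.46,40.81 17.93,46.28 21.93,50.28 27.40,51.75 32.87,50.28 36.87,46.28.

Run 2: S550 ⇒ score layer `#ff0000`. The run returns to its start, so emit a `<polygon>` with points (Y-flipped): 15.48,58.52 47.15,58.52 47.15,108.07 15.48,108.07.

Run 3: S550 ⇒ score layer `#ff0000`. The run is open, so emit a `<polyline>` with points (Y-flipped): 55.41,223.47 48.09,213.45.

Run 4: the run's S216 means `#000000` (engrave). The run returns to its start, so emit a `<polygon>` with points (Y-flipped): 10.65,152.77 25.00,133.35 34.64,155.48.

Run 5: power S865 maps to stroke `#008000` (cut). The run is open, so emit a `<polyline>` with points (Y-flipped): 59.92,135.22 79.47,104.59 58.95,257.43.

Run 6: S550 ⇒ score layer `#ff0000`. The run is open, so emit a `<polyline>` with points (Y-flipped): 23.20,154.54 120.07,149.72 47.75,167.54 67.97,269.68.

<svg xmlns="http://www.w3.org/2000/svg" width="152.86mm" height="278.88mm" viewBox="0 0 152.86 278.88">
  <polygon points="38.34,40.81 36.87,35.34 32.87,31.34 27.40,29.87 21.93,31.34 17.93,35.34 16.46,40.81 17.93,46.28 21.93,50.28 27.40,51.75 32.87,50.28 36.87,46.28" fill="none" stroke="#000000"/>
  <polygon points="15.48,58.52 47.15,58.52 47.15,108.07 15.48,108.07" fill="none" stroke="#ff0000"/>
  <polyline points="55.41,223.47 48.09,213.45" fill="none" stroke="#ff0000"/>
  <polygon points="10.65,152.77 25.00,133.35 34.64,155.48" fill="none" stroke="#000000"/>
  <polyline points="59.92,135.22 79.47,104.59 58.95,257.43" fill="none" stroke="#008000"/>
  <polyline points="23.20,154.54 120.07,149.72 47.75,167.54 67.97,269.68" fill="none" stroke="#ff0000"/>
</svg>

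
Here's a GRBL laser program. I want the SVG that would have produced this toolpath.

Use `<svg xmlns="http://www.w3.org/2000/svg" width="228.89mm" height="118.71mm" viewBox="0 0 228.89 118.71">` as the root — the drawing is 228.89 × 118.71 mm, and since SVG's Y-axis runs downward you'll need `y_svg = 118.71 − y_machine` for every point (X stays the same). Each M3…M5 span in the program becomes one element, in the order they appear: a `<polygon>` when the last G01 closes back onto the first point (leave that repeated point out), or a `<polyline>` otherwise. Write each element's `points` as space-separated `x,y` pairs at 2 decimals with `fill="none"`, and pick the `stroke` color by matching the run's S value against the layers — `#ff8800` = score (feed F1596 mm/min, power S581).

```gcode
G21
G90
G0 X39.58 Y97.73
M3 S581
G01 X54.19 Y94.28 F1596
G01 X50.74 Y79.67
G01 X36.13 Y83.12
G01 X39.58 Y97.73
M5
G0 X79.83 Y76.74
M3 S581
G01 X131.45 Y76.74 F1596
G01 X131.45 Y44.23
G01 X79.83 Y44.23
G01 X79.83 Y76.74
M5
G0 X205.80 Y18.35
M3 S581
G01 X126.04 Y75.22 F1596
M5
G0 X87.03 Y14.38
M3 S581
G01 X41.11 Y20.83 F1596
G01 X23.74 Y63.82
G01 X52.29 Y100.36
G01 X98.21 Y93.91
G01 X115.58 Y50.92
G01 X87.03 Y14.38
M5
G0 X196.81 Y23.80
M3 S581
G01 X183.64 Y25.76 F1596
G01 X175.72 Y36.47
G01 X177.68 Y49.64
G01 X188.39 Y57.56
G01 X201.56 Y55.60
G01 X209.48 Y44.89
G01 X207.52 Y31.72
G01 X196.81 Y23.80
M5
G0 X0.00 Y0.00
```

Machine Y-up, SVG Y-down with viewBox height 118.71, so y_svg = 118.71 − y_machine; X carries over. Every run uses S581, so all elements get stroke `#ff8800` (score).

Run 1: The run returns to its start, so emit a `<polygon>` with points (Y-flipped): 39.58,20.98 54.19,24.43 50.74,39.04 36.13,35.59.

Run 2: The run returns to its start, so emit a `<polygon>` with points (Y-flipped): 79.83,41.97 131.45,41.97 131.45,74.48 79.83,74.48.

Run 3: The run is open, so emit a `<polyline>` with points (Y-flipped): 205.80,100.36 126.04,43.49.

Run 4: The run returns to its start, so emit a `<polygon>` with points (Y-flipped): 87.03,104.33 41.11,97.88 23.74,54.89 52.29,18.35 98.21,24.80 115.58,67.79.

Run 5: The run returns to its start, so emit a `<polygon>` with points (Y-flipped): 196.81,94.91 183.64,92.95 175.72,82.24 177.68,69.07 188.39,61.15 201.56,63.11 209.48,73.82 207.52,86.99.

<svg xmlns="http://www.w3.org/2000/svg" width="228.89mm" height="118.71mm" viewBox="0 0 228.89 118.71">
  <polygon points="39.58,20.98 54.19,24.43 50.74,39.04 36.13,35.59" fill="none" stroke="#ff8800"/>
  <polygon points="79.83,41.97 131.45,41.97 131.45,74.48 79.83,74.48" fill="none" stroke="#ff8800"/>
  <polyline points="205.80,100.36 126.04,43.49" fill="none" stroke="#ff8800"/>
  <polygon points="87.03,104.33 41.11,97.88 23.74,54.89 52.29,18.35 98.21,24.80 115.58,67.79" fill="none" stroke="#ff8800"/>
  <polygon points="196.81,94.91 183.64,92.95 175.72,82.24 177.68,69.07 188.39,61.15 201.56,63.11 209.48,73.82 207.52,86.99" fill="none" stroke="#ff8800"/>
</svg>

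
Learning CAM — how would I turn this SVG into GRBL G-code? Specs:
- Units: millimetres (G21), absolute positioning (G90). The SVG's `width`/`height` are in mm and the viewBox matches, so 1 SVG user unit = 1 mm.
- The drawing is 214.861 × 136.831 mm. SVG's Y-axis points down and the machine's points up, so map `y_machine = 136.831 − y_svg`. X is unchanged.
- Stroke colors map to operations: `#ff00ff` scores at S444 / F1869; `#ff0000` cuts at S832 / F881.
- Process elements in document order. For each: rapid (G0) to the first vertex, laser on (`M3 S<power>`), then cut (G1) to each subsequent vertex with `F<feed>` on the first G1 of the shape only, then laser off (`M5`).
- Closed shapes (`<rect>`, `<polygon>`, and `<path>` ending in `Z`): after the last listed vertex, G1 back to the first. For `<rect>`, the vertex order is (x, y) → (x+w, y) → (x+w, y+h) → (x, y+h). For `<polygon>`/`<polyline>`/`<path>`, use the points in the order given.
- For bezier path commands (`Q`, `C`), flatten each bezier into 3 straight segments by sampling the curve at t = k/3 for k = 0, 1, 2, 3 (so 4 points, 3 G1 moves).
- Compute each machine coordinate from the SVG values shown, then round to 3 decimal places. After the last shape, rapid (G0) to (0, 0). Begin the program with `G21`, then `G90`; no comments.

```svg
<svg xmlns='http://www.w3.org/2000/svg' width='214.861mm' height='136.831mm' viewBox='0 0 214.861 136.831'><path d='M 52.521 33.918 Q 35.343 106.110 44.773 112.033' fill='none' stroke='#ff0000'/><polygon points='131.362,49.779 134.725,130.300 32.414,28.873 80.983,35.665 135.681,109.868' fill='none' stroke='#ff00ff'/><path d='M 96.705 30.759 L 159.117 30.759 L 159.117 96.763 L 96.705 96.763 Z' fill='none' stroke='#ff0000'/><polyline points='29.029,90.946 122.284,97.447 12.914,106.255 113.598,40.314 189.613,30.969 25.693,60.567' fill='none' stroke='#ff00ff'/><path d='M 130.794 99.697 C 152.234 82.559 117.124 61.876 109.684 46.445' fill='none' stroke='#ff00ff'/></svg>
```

viewBox `0 0 214.861 136.831` with mm width/height → 1 unit = 1 mm. Flip: y_m = 136.831 − y_svg.

**Shape 1** — `<path>` quadratic bezier, stroke `#ff0000` → cut (S832, F881). Control points (SVG): P0=(52.521,33.918), P1=(35.343,106.110), P2=(44.773,112.033); sampled at t=k/3. Machine vertices: (52.521,102.913) → (44.025,62.148) → (41.443,36.110) → (44.773,24.798). Open path.

**Shape 2** — `<polygon>` closed polygon, stroke `#ff00ff` → score (S444, F1869). Machine vertices: (131.362,87.052) → (134.725,6.531) → (32.414,107.958) → (80.983,101.166) → (135.681,26.963) → (131.362,87.052). Closed: final G1 returns to the first vertex.

**Shape 3** — `<path>` rectangle, stroke `#ff0000` → cut (S832, F881). Machine vertices: (96.705,106.072) → (159.117,106.072) → (159.117,40.068) → (96.705,40.068) → (96.705,106.072). Closed: final G1 returns to the first vertex.

**Shape 4** — `<polyline>` open polyline, stroke `#ff00ff` → score (S444, F1869). Machine vertices: (29.029,45.885) → (122.284,39.384) → (12.914,30.576) → (113.598,96.517) → (189.613,105.862) → (25.693,76.264). Open path.

**Shape 5** — `<path>` cubic bezier, stroke `#ff00ff` → score (S444, F1869). Control points (SVG): P0=(130.794,99.697), P1=(152.234,82.559), P2=(117.124,61.876), P3=(109.684,46.445); sampled at t=k/3. Machine vertices: (130.794,37.134) → (136.503,55.128) → (123.228,73.530) → (109.684,90.386). Open path.

G21
G90
G0 X52.521 Y102.913
M3 S832
G1 X44.025 Y62.148 F881
G1 X41.443 Y36.110
G1 X44.773 Y24.798
M5
G0 X131.362 Y87.052
M3 S444
G1 X134.725 Y6.531 F1869
G1 X32.414 Y107.958
G1 X80.983 Y101.166
G1 X135.681 Y26.963
G1 X131.362 Y87.052
M5
G0 X96.705 Y106.072
M3 S832
G1 X159.117 Y106.072 F881
G1 X159.117 Y40.068
G1 X96.705 Y40.068
G1 X96.705 Y106.072
M5
G0 X29.029 Y45.885
M3 S444
G1 X122.284 Y39.384 F1869
G1 X12.914 Y30.576
G1 X113.598 Y96.517
G1 X189.613 Y105.862
G1 X25.693 Y76.264
M5
G0 X130.794 Y37.134
M3 S444
G1 X136.503 Y55.128 F1869
G1 X123.228 Y73.530
G1 X109.684 Y90.386
M5
G0 X0.000 Y0.000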